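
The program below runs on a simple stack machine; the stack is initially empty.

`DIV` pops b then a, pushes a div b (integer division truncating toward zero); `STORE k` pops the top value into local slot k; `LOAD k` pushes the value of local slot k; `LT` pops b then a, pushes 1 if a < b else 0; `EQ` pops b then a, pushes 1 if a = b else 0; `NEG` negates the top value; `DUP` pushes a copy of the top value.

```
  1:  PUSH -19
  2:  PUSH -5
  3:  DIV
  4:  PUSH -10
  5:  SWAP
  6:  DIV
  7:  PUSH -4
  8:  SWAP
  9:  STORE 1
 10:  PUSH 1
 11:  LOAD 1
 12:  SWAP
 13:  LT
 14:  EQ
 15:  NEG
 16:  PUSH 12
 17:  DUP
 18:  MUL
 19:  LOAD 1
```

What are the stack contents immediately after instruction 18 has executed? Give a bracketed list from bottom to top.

PUSH -19 → [-19]
PUSH -5  → [-19, -5]
DIV      → [3]
PUSH -10 → [3, -10]
SWAP     → [-10, 3]
DIV      → [-3]
PUSH -4  → [-3, -4]
SWAP     → [-4, -3]
STORE 1  → [-4]
PUSH 1   → [-4, 1]
LOAD 1   → [-4, 1, -3]
SWAP     → [-4, -3, 1]
LT       → [-4, 1]
EQ       → [0]
NEG      → [0]
PUSH 12  → [0, 12]
DUP      → [0, 12, 12]
MUL      → [0, 144]

[0, 144]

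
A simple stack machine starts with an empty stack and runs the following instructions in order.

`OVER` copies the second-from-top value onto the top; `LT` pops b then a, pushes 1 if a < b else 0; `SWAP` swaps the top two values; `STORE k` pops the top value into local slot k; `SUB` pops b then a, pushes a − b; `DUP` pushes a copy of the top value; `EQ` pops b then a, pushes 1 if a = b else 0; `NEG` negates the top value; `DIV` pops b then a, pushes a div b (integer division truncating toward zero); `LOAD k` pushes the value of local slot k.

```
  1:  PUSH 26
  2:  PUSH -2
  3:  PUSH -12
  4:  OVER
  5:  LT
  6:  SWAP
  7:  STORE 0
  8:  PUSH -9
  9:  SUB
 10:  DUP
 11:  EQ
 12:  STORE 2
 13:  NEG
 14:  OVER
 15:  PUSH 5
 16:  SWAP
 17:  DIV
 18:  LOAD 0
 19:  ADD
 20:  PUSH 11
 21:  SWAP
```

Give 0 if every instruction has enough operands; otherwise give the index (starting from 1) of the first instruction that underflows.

14

PUSH 26  -> 26
PUSH -2  -> 26 -2
PUSH -12 -> 26 -2 -12
OVER     -> 26 -2 -12 -2
LT       -> 26 -2 1
SWAP     -> 26 1 -2
STORE 0  -> 26 1
PUSH -9  -> 26 1 -9
SUB      -> 26 10
DUP      -> 26 10 10
EQ       -> 26 1
STORE 2  -> 26
NEG      -> -26
OVER  — needs 2 operands, stack has 1 → underflow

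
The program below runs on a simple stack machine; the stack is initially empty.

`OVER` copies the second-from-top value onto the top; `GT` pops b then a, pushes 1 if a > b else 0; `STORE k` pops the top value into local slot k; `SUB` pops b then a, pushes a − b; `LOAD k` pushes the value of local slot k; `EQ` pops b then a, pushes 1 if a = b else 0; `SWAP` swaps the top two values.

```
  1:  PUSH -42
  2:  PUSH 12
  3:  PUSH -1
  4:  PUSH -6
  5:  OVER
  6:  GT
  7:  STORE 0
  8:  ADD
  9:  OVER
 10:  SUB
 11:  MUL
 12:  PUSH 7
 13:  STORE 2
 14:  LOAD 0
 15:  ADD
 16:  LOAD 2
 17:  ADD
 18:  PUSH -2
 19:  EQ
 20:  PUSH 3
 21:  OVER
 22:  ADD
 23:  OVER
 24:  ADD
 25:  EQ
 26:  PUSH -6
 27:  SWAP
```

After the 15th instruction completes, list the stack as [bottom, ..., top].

[-2226]

PUSH -42  [-42]
PUSH 12   [-42, 12]
PUSH -1   [-42, 12, -1]
PUSH -6   [-42, 12, -1, -6]
OVER      [-42, 12, -1, -6, -1]
GT        [-42, 12, -1, 0]
STORE 0   [-42, 12, -1]
ADD       [-42, 11]
OVER      [-42, 11, -42]
SUB       [-42, 53]
MUL       [-2226]
PUSH 7    [-2226, 7]
STORE 2   [-2226]
LOAD 0    [-2226, 0]
ADD       [-2226]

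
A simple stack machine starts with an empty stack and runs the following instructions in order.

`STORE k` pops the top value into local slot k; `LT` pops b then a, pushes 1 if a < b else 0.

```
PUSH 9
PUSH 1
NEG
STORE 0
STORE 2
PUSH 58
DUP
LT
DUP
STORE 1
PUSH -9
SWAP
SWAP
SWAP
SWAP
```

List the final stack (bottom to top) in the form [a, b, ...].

PUSH 9  → 9
PUSH 1  → 9 1
NEG     → 9 -1
STORE 0 → 9
STORE 2 → (empty)
PUSH 58 → 58
DUP     → 58 58
LT      → 0
DUP     → 0 0
STORE 1 → 0
PUSH -9 → 0 -9
SWAP    → -9 0
SWAP    → 0 -9
SWAP    → -9 0
SWAP    → 0 -9

[0, -9]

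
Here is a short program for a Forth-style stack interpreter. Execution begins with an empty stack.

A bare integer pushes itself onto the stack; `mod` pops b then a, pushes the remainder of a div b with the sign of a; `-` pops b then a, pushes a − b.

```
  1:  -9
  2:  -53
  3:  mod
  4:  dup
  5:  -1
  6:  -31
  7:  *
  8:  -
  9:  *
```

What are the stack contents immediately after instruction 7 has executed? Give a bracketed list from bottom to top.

-9  : -9
-53 : -9 -53
mod : -9
dup : -9 -9
-1  : -9 -9 -1
-31 : -9 -9 -1 -31
*   : -9 -9 31

[-9, -9, 31]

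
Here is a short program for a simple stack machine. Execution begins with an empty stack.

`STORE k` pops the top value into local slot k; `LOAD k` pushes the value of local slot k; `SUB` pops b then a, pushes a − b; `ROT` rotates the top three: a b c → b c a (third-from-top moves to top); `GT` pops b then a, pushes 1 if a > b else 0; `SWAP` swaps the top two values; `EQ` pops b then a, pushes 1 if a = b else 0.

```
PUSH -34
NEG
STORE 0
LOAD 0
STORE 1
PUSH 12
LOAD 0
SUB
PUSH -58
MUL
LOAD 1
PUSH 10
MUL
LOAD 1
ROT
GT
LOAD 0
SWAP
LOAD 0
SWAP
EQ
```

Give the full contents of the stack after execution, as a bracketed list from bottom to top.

PUSH -34  -34
NEG       34
STORE 0   (empty)
LOAD 0    34
STORE 1   (empty)
PUSH 12   12
LOAD 0    12 34
SUB       -22
PUSH -58  -22 -58
MUL       1276
LOAD 1    1276 34
PUSH 10   1276 34 10
MUL       1276 340
LOAD 1    1276 340 34
ROT       340 34 1276
GT        340 0
LOAD 0    340 0 34
SWAP      340 34 0
LOAD 0    340 34 0 34
SWAP      340 34 34 0
EQ        340 34 0

[340, 34, 0]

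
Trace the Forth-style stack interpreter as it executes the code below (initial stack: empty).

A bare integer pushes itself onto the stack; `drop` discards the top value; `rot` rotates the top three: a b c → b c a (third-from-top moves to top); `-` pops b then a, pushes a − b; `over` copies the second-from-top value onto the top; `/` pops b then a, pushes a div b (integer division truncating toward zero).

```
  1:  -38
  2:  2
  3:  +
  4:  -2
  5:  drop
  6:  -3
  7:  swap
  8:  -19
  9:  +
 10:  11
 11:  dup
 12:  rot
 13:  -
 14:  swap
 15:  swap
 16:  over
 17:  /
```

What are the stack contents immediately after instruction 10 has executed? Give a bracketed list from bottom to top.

-38  : [-38]
2    : [-38, 2]
+    : [-36]
-2   : [-36, -2]
drop : [-36]
-3   : [-36, -3]
swap : [-3, -36]
-19  : [-3, -36, -19]
+    : [-3, -55]
11   : [-3, -55, 11]

[-3, -55, 11]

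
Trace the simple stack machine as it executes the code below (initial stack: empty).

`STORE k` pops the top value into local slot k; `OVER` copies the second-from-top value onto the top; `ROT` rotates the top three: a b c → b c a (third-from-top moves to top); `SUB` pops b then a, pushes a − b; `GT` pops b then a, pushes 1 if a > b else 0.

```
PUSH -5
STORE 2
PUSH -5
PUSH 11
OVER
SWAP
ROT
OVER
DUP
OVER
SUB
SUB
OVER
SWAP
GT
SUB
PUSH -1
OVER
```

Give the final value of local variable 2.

-5

PUSH -5 -> -5
STORE 2 -> (empty)
PUSH -5 -> -5
PUSH 11 -> -5 11
OVER    -> -5 11 -5
SWAP    -> -5 -5 11
ROT     -> -5 11 -5
OVER    -> -5 11 -5 11
DUP     -> -5 11 -5 11 11
OVER    -> -5 11 -5 11 11 11
SUB     -> -5 11 -5 11 0
SUB     -> -5 11 -5 11
OVER    -> -5 11 -5 11 -5
SWAP    -> -5 11 -5 -5 11
GT      -> -5 11 -5 0
SUB     -> -5 11 -5
PUSH -1 -> -5 11 -5 -1
OVER    -> -5 11 -5 -1 -5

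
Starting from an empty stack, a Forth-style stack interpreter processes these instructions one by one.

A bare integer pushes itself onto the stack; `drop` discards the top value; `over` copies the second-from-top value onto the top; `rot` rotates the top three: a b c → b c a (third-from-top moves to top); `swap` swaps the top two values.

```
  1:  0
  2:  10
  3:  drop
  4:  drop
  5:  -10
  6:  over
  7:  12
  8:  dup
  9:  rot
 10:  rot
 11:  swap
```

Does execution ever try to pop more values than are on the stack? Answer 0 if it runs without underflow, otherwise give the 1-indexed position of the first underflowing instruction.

0    -> 0
10   -> 0 10
drop -> 0
drop -> (empty)
-10  -> -10
over  — needs 2 operands, stack has 1 → underflow

6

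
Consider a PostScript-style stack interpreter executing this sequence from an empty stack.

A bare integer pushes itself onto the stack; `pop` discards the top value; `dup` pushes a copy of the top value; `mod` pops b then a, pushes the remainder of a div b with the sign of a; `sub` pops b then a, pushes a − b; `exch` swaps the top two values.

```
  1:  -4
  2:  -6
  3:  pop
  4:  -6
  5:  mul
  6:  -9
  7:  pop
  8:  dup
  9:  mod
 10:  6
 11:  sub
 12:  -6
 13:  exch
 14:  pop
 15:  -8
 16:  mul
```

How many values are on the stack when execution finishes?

-4   : -4
-6   : -4 -6
pop  : -4
-6   : -4 -6
mul  : 24
-9   : 24 -9
pop  : 24
dup  : 24 24
mod  : 0
6    : 0 6
sub  : -6
-6   : -6 -6
exch : -6 -6
pop  : -6
-8   : -6 -8
mul  : 48

1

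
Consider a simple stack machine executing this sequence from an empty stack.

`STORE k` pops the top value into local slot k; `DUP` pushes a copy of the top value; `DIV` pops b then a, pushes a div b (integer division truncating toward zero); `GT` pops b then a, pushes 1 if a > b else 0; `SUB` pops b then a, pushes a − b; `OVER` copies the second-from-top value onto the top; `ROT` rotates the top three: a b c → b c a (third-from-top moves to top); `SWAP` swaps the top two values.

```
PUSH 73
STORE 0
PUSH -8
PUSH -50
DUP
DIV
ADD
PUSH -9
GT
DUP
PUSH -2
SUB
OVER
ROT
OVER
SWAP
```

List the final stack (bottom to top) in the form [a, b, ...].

PUSH 73   [73]
STORE 0   []
PUSH -8   [-8]
PUSH -50  [-8, -50]
DUP       [-8, -50, -50]
DIV       [-8, 1]
ADD       [-7]
PUSH -9   [-7, -9]
GT        [1]
DUP       [1, 1]
PUSH -2   [1, 1, -2]
SUB       [1, 3]
OVER      [1, 3, 1]
ROT       [3, 1, 1]
OVER      [3, 1, 1, 1]
SWAP      [3, 1, 1, 1]

[3, 1, 1, 1]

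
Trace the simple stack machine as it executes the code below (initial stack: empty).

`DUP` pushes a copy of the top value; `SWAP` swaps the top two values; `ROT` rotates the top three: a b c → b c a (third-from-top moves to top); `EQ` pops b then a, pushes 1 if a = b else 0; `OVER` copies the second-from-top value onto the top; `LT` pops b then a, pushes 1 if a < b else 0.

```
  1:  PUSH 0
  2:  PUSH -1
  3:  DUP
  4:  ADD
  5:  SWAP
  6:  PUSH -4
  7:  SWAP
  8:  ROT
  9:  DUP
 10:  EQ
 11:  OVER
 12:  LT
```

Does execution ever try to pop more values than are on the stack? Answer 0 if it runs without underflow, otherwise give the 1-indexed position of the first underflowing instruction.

PUSH 0   [0]
PUSH -1  [0, -1]
DUP      [0, -1, -1]
ADD      [0, -2]
SWAP     [-2, 0]
PUSH -4  [-2, 0, -4]
SWAP     [-2, -4, 0]
ROT      [-4, 0, -2]
DUP      [-4, 0, -2, -2]
EQ       [-4, 0, 1]
OVER     [-4, 0, 1, 0]
LT       [-4, 0, 0]

0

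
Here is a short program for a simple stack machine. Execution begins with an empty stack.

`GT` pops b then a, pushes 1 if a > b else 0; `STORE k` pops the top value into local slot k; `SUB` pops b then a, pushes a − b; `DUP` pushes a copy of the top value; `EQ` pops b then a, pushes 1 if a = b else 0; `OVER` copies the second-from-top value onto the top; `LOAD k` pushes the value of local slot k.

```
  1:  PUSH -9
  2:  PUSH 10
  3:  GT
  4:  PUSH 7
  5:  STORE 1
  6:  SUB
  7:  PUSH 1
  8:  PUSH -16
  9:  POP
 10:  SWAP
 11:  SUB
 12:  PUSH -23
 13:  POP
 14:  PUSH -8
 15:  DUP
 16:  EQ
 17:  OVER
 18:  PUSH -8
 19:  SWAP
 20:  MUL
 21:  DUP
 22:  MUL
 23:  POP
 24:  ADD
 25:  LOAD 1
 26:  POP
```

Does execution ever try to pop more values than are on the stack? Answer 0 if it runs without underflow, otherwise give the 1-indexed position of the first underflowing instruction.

PUSH -9 : [-9]
PUSH 10 : [-9, 10]
GT      : [0]
PUSH 7  : [0, 7]
STORE 1 : [0]
SUB  — needs 2 operands, stack has 1 → underflow

6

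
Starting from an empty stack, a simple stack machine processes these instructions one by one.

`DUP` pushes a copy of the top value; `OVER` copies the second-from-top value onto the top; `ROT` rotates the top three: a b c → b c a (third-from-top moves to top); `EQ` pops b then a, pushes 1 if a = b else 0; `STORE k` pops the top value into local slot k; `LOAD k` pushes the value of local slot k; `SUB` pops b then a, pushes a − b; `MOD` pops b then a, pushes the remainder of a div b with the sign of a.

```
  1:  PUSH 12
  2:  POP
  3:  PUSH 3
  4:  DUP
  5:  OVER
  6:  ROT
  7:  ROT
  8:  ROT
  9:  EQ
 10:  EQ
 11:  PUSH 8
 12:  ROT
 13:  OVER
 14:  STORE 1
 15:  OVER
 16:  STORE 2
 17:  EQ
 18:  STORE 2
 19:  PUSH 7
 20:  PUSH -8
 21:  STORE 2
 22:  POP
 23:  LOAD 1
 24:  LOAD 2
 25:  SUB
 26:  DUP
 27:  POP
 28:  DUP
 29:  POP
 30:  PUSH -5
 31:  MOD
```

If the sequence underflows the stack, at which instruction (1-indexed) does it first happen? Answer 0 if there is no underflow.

PUSH 12 -> [12]
POP     -> []
PUSH 3  -> [3]
DUP     -> [3, 3]
OVER    -> [3, 3, 3]
ROT     -> [3, 3, 3]
ROT     -> [3, 3, 3]
ROT     -> [3, 3, 3]
EQ      -> [3, 1]
EQ      -> [0]
PUSH 8  -> [0, 8]
ROT  — needs 3 operands, stack has 2 → underflow

12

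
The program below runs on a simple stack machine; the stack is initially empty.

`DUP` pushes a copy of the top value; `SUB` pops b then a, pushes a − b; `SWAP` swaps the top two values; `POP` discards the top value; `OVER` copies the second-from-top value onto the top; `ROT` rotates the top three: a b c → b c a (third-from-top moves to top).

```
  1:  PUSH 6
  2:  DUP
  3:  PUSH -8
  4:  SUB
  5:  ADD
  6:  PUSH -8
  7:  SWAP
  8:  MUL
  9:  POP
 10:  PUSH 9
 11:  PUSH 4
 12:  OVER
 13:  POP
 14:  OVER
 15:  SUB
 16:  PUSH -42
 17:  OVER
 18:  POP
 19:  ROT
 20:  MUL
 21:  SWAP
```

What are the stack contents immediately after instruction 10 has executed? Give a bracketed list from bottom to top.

PUSH 6  -> 6
DUP     -> 6 6
PUSH -8 -> 6 6 -8
SUB     -> 6 14
ADD     -> 20
PUSH -8 -> 20 -8
SWAP    -> -8 20
MUL     -> -160
POP     -> (empty)
PUSH 9  -> 9

[9]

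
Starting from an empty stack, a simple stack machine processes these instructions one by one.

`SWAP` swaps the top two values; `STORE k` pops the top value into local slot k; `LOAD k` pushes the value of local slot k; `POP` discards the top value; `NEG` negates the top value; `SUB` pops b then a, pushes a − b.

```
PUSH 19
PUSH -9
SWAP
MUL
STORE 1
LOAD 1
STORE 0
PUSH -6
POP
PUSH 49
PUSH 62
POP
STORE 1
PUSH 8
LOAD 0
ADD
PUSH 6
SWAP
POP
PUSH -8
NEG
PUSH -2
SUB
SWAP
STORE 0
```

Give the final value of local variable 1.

PUSH 19  [19]
PUSH -9  [19, -9]
SWAP     [-9, 19]
MUL      [-171]
STORE 1  []
LOAD 1   [-171]
STORE 0  []
PUSH -6  [-6]
POP      []
PUSH 49  [49]
PUSH 62  [49, 62]
POP      [49]
STORE 1  []
PUSH 8   [8]
LOAD 0   [8, -171]
ADD      [-163]
PUSH 6   [-163, 6]
SWAP     [6, -163]
POP      [6]
PUSH -8  [6, -8]
NEG      [6, 8]
PUSH -2  [6, 8, -2]
SUB      [6, 10]
SWAP     [10, 6]
STORE 0  [10]

49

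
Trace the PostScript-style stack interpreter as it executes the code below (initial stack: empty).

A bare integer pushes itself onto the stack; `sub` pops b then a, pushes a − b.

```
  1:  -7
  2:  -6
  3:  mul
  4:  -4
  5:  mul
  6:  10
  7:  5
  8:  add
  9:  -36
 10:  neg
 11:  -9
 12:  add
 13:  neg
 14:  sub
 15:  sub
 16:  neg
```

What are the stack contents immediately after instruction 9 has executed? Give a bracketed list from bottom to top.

-7  : [-7]
-6  : [-7, -6]
mul : [42]
-4  : [42, -4]
mul : [-168]
10  : [-168, 10]
5   : [-168, 10, 5]
add : [-168, 15]
-36 : [-168, 15, -36]

[-168, 15, -36]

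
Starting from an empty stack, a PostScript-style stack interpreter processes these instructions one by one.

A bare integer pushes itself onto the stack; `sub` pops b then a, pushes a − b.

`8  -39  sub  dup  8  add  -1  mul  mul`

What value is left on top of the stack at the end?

-2585

8   → 8
-39 → 8 -39
sub → 47
dup → 47 47
8   → 47 47 8
add → 47 55
-1  → 47 55 -1
mul → 47 -55
mul → -2585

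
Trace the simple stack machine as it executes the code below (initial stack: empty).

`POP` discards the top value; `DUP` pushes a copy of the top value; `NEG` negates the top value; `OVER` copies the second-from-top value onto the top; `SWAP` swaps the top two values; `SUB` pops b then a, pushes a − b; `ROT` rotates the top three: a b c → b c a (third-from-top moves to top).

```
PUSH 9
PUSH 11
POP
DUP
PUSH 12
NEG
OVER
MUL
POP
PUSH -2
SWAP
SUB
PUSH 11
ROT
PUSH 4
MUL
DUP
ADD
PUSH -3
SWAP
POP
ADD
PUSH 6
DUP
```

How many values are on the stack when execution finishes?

PUSH 9  : [9]
PUSH 11 : [9, 11]
POP     : [9]
DUP     : [9, 9]
PUSH 12 : [9, 9, 12]
NEG     : [9, 9, -12]
OVER    : [9, 9, -12, 9]
MUL     : [9, 9, -108]
POP     : [9, 9]
PUSH -2 : [9, 9, -2]
SWAP    : [9, -2, 9]
SUB     : [9, -11]
PUSH 11 : [9, -11, 11]
ROT     : [-11, 11, 9]
PUSH 4  : [-11, 11, 9, 4]
MUL     : [-11, 11, 36]
DUP     : [-11, 11, 36, 36]
ADD     : [-11, 11, 72]
PUSH -3 : [-11, 11, 72, -3]
SWAP    : [-11, 11, -3, 72]
POP     : [-11, 11, -3]
ADD     : [-11, 8]
PUSH 6  : [-11, 8, 6]
DUP     : [-11, 8, 6, 6]

4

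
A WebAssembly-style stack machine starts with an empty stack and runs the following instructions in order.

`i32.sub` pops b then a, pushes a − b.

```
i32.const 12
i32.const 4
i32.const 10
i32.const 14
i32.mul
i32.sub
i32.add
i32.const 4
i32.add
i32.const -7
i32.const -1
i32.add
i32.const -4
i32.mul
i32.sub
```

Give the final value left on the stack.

i32.const 12  12
i32.const 4   12 4
i32.const 10  12 4 10
i32.const 14  12 4 10 14
i32.mul       12 4 140
i32.sub       12 -136
i32.add       -124
i32.const 4   -124 4
i32.add       -120
i32.const -7  -120 -7
i32.const -1  -120 -7 -1
i32.add       -120 -8
i32.const -4  -120 -8 -4
i32.mul       -120 32
i32.sub       -152

-152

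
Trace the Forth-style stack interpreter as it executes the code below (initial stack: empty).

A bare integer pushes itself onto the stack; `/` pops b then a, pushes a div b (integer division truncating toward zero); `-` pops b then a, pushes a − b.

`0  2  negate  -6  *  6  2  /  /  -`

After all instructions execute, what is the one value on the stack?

-4

0      : [0]
2      : [0, 2]
negate : [0, -2]
-6     : [0, -2, -6]
*      : [0, 12]
6      : [0, 12, 6]
2      : [0, 12, 6, 2]
/      : [0, 12, 3]
/      : [0, 4]
-      : [-4]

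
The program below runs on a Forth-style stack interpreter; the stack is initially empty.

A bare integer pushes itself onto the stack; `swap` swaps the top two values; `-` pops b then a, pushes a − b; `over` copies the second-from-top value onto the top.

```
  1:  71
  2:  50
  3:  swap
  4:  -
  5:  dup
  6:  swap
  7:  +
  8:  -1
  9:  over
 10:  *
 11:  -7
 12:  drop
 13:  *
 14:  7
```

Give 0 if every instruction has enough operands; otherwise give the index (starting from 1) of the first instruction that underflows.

71   : 71
50   : 71 50
swap : 50 71
-    : -21
dup  : -21 -21
swap : -21 -21
+    : -42
-1   : -42 -1
over : -42 -1 -42
*    : -42 42
-7   : -42 42 -7
drop : -42 42
*    : -1764
7    : -1764 7

0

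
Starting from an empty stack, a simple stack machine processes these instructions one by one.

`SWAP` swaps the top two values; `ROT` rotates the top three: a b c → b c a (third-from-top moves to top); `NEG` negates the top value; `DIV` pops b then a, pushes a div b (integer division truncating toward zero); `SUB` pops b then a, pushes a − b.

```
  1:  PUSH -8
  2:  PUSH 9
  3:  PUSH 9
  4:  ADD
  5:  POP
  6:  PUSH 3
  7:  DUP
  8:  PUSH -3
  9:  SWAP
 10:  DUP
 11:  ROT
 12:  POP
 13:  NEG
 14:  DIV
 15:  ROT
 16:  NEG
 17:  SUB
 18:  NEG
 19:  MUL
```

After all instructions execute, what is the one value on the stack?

PUSH -8 → -8
PUSH 9  → -8 9
PUSH 9  → -8 9 9
ADD     → -8 18
POP     → -8
PUSH 3  → -8 3
DUP     → -8 3 3
PUSH -3 → -8 3 3 -3
SWAP    → -8 3 -3 3
DUP     → -8 3 -3 3 3
ROT     → -8 3 3 3 -3
POP     → -8 3 3 3
NEG     → -8 3 3 -3
DIV     → -8 3 -1
ROT     → 3 -1 -8
NEG     → 3 -1 8
SUB     → 3 -9
NEG     → 3 9
MUL     → 27

27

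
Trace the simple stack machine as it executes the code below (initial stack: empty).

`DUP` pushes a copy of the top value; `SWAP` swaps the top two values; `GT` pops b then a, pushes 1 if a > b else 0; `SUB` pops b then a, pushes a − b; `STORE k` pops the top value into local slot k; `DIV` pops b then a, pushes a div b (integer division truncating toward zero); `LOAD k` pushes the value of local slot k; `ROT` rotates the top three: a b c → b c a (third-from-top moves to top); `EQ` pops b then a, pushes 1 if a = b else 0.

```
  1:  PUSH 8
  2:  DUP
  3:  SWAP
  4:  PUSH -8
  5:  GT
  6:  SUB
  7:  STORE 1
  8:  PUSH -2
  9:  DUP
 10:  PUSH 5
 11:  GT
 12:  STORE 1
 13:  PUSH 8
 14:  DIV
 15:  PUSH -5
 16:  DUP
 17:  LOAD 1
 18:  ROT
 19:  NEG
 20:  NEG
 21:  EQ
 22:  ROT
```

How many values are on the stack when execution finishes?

PUSH 8  → 8
DUP     → 8 8
SWAP    → 8 8
PUSH -8 → 8 8 -8
GT      → 8 1
SUB     → 7
STORE 1 → (empty)
PUSH -2 → -2
DUP     → -2 -2
PUSH 5  → -2 -2 5
GT      → -2 0
STORE 1 → -2
PUSH 8  → -2 8
DIV     → 0
PUSH -5 → 0 -5
DUP     → 0 -5 -5
LOAD 1  → 0 -5 -5 0
ROT     → 0 -5 0 -5
NEG     → 0 -5 0 5
NEG     → 0 -5 0 -5
EQ      → 0 -5 0
ROT     → -5 0 0

3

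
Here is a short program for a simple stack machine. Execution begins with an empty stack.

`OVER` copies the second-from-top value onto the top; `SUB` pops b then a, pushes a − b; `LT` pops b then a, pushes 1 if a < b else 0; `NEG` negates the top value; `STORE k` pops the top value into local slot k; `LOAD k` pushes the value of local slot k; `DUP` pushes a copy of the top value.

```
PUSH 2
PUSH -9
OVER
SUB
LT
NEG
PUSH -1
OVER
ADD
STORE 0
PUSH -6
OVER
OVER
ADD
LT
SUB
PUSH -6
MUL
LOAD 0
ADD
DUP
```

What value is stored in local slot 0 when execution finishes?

PUSH 2  : 2
PUSH -9 : 2 -9
OVER    : 2 -9 2
SUB     : 2 -11
LT      : 0
NEG     : 0
PUSH -1 : 0 -1
OVER    : 0 -1 0
ADD     : 0 -1
STORE 0 : 0
PUSH -6 : 0 -6
OVER    : 0 -6 0
OVER    : 0 -6 0 -6
ADD     : 0 -6 -6
LT      : 0 0
SUB     : 0
PUSH -6 : 0 -6
MUL     : 0
LOAD 0  : 0 -1
ADD     : -1
DUP     : -1 -1

-1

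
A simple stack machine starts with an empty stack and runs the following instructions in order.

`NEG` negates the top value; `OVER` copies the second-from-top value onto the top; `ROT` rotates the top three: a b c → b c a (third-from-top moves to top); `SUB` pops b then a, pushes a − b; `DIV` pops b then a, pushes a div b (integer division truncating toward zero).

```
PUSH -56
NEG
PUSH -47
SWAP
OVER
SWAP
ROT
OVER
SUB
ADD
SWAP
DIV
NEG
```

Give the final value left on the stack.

PUSH -56 → [-56]
NEG      → [56]
PUSH -47 → [56, -47]
SWAP     → [-47, 56]
OVER     → [-47, 56, -47]
SWAP     → [-47, -47, 56]
ROT      → [-47, 56, -47]
OVER     → [-47, 56, -47, 56]
SUB      → [-47, 56, -103]
ADD      → [-47, -47]
SWAP     → [-47, -47]
DIV      → [1]
NEG      → [-1]

-1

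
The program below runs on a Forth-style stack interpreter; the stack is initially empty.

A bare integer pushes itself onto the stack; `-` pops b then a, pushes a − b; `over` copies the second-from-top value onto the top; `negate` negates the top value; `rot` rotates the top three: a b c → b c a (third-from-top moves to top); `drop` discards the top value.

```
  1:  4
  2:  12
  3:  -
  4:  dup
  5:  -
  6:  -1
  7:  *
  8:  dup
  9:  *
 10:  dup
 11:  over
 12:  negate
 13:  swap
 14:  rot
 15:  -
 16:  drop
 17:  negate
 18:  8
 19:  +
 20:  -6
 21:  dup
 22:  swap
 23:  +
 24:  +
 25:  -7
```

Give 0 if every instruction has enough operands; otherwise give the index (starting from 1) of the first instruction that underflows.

0

4      -> [4]
12     -> [4, 12]
-      -> [-8]
dup    -> [-8, -8]
-      -> [0]
-1     -> [0, -1]
*      -> [0]
dup    -> [0, 0]
*      -> [0]
dup    -> [0, 0]
over   -> [0, 0, 0]
negate -> [0, 0, 0]
swap   -> [0, 0, 0]
rot    -> [0, 0, 0]
-      -> [0, 0]
drop   -> [0]
negate -> [0]
8      -> [0, 8]
+      -> [8]
-6     -> [8, -6]
dup    -> [8, -6, -6]
swap   -> [8, -6, -6]
+      -> [8, -12]
+      -> [-4]
-7     -> [-4, -7]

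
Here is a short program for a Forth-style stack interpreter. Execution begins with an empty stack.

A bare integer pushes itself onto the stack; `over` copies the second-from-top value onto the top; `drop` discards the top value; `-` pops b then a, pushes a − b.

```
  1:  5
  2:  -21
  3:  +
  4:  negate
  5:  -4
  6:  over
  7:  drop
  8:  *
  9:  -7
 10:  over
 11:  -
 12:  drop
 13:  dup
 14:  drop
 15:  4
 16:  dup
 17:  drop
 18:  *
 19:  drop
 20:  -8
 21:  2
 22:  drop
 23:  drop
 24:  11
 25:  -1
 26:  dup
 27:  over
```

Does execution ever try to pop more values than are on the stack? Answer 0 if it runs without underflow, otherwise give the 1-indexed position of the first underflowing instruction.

5       [5]
-21     [5, -21]
+       [-16]
negate  [16]
-4      [16, -4]
over    [16, -4, 16]
drop    [16, -4]
*       [-64]
-7      [-64, -7]
over    [-64, -7, -64]
-       [-64, 57]
drop    [-64]
dup     [-64, -64]
drop    [-64]
4       [-64, 4]
dup     [-64, 4, 4]
drop    [-64, 4]
*       [-256]
drop    []
-8      [-8]
2       [-8, 2]
drop    [-8]
drop    []
11      [11]
-1      [11, -1]
dup     [11, -1, -1]
over    [11, -1, -1, -1]

0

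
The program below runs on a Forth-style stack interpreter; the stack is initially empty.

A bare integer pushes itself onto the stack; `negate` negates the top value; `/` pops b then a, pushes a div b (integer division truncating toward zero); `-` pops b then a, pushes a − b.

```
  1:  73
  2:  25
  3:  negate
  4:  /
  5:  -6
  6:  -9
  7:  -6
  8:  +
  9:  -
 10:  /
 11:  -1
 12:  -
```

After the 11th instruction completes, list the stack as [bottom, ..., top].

[0, -1]

73      [73]
25      [73, 25]
negate  [73, -25]
/       [-2]
-6      [-2, -6]
-9      [-2, -6, -9]
-6      [-2, -6, -9, -6]
+       [-2, -6, -15]
-       [-2, 9]
/       [0]
-1      [0, -1]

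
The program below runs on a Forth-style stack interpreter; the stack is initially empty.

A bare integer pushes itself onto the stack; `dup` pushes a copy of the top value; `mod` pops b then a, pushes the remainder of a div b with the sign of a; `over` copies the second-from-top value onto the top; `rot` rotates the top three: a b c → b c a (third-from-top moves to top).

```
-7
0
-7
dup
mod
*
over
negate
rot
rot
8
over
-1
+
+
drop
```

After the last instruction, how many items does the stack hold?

-7     : [-7]
0      : [-7, 0]
-7     : [-7, 0, -7]
dup    : [-7, 0, -7, -7]
mod    : [-7, 0, 0]
*      : [-7, 0]
over   : [-7, 0, -7]
negate : [-7, 0, 7]
rot    : [0, 7, -7]
rot    : [7, -7, 0]
8      : [7, -7, 0, 8]
over   : [7, -7, 0, 8, 0]
-1     : [7, -7, 0, 8, 0, -1]
+      : [7, -7, 0, 8, -1]
+      : [7, -7, 0, 7]
drop   : [7, -7, 0]

3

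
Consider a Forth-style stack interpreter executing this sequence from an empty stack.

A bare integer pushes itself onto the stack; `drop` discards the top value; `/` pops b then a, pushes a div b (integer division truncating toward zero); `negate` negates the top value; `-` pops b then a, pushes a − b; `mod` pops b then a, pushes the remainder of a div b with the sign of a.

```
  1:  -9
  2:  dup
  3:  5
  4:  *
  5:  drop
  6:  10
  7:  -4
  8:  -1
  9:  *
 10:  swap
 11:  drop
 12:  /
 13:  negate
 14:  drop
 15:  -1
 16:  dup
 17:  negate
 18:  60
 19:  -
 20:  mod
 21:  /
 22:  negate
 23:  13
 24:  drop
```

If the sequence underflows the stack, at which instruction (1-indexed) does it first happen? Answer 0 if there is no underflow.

-9     : [-9]
dup    : [-9, -9]
5      : [-9, -9, 5]
*      : [-9, -45]
drop   : [-9]
10     : [-9, 10]
-4     : [-9, 10, -4]
-1     : [-9, 10, -4, -1]
*      : [-9, 10, 4]
swap   : [-9, 4, 10]
drop   : [-9, 4]
/      : [-2]
negate : [2]
drop   : []
-1     : [-1]
dup    : [-1, -1]
negate : [-1, 1]
60     : [-1, 1, 60]
-      : [-1, -59]
mod    : [-1]
/  — needs 2 operands, stack has 1 → underflow

21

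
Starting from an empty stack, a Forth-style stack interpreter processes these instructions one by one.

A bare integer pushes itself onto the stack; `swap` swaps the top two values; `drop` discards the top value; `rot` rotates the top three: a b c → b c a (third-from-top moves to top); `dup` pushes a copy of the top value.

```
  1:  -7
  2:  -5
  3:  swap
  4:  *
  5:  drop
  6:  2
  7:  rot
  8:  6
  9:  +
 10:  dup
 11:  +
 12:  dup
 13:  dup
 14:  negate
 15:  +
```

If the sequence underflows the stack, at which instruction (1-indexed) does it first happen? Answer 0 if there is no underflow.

7

-7   -> [-7]
-5   -> [-7, -5]
swap -> [-5, -7]
*    -> [35]
drop -> []
2    -> [2]
rot  — needs 3 operands, stack has 1 → underflow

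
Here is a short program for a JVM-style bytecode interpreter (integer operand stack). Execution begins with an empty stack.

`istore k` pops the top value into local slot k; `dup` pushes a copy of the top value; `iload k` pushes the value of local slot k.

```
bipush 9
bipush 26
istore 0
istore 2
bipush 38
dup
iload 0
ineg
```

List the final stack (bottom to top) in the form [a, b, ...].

[38, 38, -26]

bipush 9  -> 9
bipush 26 -> 9 26
istore 0  -> 9
istore 2  -> (empty)
bipush 38 -> 38
dup       -> 38 38
iload 0   -> 38 38 26
ineg      -> 38 38 -26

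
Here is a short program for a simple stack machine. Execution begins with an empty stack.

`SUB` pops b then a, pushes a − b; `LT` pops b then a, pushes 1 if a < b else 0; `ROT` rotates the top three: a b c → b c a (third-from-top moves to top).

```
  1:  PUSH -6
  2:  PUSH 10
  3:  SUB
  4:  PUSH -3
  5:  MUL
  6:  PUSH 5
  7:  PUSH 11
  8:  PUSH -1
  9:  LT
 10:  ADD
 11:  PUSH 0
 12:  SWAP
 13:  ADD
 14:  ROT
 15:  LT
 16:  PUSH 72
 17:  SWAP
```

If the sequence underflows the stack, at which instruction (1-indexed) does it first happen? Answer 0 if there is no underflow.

PUSH -6 → [-6]
PUSH 10 → [-6, 10]
SUB     → [-16]
PUSH -3 → [-16, -3]
MUL     → [48]
PUSH 5  → [48, 5]
PUSH 11 → [48, 5, 11]
PUSH -1 → [48, 5, 11, -1]
LT      → [48, 5, 0]
ADD     → [48, 5]
PUSH 0  → [48, 5, 0]
SWAP    → [48, 0, 5]
ADD     → [48, 5]
ROT  — needs 3 operands, stack has 2 → underflow

14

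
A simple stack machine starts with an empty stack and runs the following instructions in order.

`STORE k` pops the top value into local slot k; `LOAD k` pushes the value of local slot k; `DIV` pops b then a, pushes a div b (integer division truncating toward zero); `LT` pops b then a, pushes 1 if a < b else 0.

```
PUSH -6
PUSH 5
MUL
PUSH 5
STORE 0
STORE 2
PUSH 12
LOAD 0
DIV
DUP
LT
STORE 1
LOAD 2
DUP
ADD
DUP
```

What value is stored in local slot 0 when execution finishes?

PUSH -6 : [-6]
PUSH 5  : [-6, 5]
MUL     : [-30]
PUSH 5  : [-30, 5]
STORE 0 : [-30]
STORE 2 : []
PUSH 12 : [12]
LOAD 0  : [12, 5]
DIV     : [2]
DUP     : [2, 2]
LT      : [0]
STORE 1 : []
LOAD 2  : [-30]
DUP     : [-30, -30]
ADD     : [-60]
DUP     : [-60, -60]

5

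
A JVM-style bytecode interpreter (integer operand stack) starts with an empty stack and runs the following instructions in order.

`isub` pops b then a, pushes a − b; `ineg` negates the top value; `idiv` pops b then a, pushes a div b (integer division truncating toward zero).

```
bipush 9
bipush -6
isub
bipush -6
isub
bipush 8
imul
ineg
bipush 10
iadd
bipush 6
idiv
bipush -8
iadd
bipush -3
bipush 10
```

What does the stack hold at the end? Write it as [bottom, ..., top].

bipush 9  : 9
bipush -6 : 9 -6
isub      : 15
bipush -6 : 15 -6
isub      : 21
bipush 8  : 21 8
imul      : 168
ineg      : -168
bipush 10 : -168 10
iadd      : -158
bipush 6  : -158 6
idiv      : -26
bipush -8 : -26 -8
iadd      : -34
bipush -3 : -34 -3
bipush 10 : -34 -3 10

[-34, -3, 10]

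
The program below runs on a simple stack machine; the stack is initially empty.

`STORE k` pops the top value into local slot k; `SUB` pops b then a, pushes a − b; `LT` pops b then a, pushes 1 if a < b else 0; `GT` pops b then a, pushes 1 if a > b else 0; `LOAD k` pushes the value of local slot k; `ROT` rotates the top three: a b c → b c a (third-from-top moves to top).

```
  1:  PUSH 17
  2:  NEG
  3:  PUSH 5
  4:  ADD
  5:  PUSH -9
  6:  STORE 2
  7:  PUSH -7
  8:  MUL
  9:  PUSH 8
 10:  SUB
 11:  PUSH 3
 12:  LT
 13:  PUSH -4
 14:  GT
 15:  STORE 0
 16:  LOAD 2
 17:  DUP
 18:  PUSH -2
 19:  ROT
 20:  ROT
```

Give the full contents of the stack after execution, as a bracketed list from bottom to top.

PUSH 17 : [17]
NEG     : [-17]
PUSH 5  : [-17, 5]
ADD     : [-12]
PUSH -9 : [-12, -9]
STORE 2 : [-12]
PUSH -7 : [-12, -7]
MUL     : [84]
PUSH 8  : [84, 8]
SUB     : [76]
PUSH 3  : [76, 3]
LT      : [0]
PUSH -4 : [0, -4]
GT      : [1]
STORE 0 : []
LOAD 2  : [-9]
DUP     : [-9, -9]
PUSH -2 : [-9, -9, -2]
ROT     : [-9, -2, -9]
ROT     : [-2, -9, -9]

[-2, -9, -9]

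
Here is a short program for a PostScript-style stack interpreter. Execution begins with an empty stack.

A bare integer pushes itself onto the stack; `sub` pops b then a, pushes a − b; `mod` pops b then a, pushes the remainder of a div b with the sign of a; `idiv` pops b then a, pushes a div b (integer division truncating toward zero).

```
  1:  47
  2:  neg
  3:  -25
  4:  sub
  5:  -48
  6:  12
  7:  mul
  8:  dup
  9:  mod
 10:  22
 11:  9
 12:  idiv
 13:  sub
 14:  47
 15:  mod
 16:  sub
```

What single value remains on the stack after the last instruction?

-20

47   → 47
neg  → -47
-25  → -47 -25
sub  → -22
-48  → -22 -48
12   → -22 -48 12
mul  → -22 -576
dup  → -22 -576 -576
mod  → -22 0
22   → -22 0 22
9    → -22 0 22 9
idiv → -22 0 2
sub  → -22 -2
47   → -22 -2 47
mod  → -22 -2
sub  → -20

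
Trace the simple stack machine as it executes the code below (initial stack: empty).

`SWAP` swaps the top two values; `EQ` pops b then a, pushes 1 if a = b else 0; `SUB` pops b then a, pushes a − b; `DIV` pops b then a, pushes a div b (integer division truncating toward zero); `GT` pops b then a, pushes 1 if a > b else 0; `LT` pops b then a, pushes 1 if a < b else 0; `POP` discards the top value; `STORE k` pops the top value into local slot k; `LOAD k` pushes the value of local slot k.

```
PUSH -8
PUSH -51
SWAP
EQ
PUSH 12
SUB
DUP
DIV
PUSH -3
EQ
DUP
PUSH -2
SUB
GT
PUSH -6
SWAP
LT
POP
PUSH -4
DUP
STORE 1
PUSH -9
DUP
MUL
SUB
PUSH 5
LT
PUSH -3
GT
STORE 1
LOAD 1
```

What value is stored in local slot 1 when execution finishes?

PUSH -8  → -8
PUSH -51 → -8 -51
SWAP     → -51 -8
EQ       → 0
PUSH 12  → 0 12
SUB      → -12
DUP      → -12 -12
DIV      → 1
PUSH -3  → 1 -3
EQ       → 0
DUP      → 0 0
PUSH -2  → 0 0 -2
SUB      → 0 2
GT       → 0
PUSH -6  → 0 -6
SWAP     → -6 0
LT       → 1
POP      → (empty)
PUSH -4  → -4
DUP      → -4 -4
STORE 1  → -4
PUSH -9  → -4 -9
DUP      → -4 -9 -9
MUL      → -4 81
SUB      → -85
PUSH 5   → -85 5
LT       → 1
PUSH -3  → 1 -3
GT       → 1
STORE 1  → (empty)
LOAD 1   → 1

1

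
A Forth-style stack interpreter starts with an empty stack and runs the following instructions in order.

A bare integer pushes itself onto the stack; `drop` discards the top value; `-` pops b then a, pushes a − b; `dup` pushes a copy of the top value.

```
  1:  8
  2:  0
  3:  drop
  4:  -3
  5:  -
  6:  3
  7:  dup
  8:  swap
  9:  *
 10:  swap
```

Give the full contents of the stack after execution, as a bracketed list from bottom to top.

[9, 11]

8     [8]
0     [8, 0]
drop  [8]
-3    [8, -3]
-     [11]
3     [11, 3]
dup   [11, 3, 3]
swap  [11, 3, 3]
*     [11, 9]
swap  [9, 11]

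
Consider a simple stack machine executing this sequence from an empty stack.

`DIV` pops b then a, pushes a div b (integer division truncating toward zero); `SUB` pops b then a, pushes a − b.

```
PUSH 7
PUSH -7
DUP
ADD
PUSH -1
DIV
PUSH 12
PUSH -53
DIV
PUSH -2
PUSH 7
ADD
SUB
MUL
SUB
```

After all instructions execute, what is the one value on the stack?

PUSH 7    7
PUSH -7   7 -7
DUP       7 -7 -7
ADD       7 -14
PUSH -1   7 -14 -1
DIV       7 14
PUSH 12   7 14 12
PUSH -53  7 14 12 -53
DIV       7 14 0
PUSH -2   7 14 0 -2
PUSH 7    7 14 0 -2 7
ADD       7 14 0 5
SUB       7 14 -5
MUL       7 -70
SUB       77

77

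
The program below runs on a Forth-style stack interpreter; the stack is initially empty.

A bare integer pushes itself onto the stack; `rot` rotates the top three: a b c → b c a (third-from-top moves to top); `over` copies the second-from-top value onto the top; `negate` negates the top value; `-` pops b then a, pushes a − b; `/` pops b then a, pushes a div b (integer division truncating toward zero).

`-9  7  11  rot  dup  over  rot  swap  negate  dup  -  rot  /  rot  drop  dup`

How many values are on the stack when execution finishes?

-9     -> [-9]
7      -> [-9, 7]
11     -> [-9, 7, 11]
rot    -> [7, 11, -9]
dup    -> [7, 11, -9, -9]
over   -> [7, 11, -9, -9, -9]
rot    -> [7, 11, -9, -9, -9]
swap   -> [7, 11, -9, -9, -9]
negate -> [7, 11, -9, -9, 9]
dup    -> [7, 11, -9, -9, 9, 9]
-      -> [7, 11, -9, -9, 0]
rot    -> [7, 11, -9, 0, -9]
/      -> [7, 11, -9, 0]
rot    -> [7, -9, 0, 11]
drop   -> [7, -9, 0]
dup    -> [7, -9, 0, 0]

4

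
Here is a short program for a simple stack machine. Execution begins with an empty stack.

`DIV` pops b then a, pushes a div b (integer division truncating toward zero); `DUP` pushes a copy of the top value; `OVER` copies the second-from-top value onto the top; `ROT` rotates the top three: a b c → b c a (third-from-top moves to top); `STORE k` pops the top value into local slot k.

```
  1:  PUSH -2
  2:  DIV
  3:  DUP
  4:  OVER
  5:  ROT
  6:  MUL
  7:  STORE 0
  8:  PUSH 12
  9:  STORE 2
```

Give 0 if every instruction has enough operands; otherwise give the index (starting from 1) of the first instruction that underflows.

PUSH -2  -2
DIV  — needs 2 operands, stack has 1 → underflow

2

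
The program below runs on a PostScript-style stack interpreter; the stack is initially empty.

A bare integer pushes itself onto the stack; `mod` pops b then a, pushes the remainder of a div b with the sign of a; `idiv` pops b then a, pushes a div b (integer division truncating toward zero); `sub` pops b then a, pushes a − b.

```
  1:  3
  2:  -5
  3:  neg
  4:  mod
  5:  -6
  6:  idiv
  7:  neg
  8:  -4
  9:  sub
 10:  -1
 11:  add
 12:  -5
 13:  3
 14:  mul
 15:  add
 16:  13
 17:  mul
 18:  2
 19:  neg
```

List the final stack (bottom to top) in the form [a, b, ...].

[-156, -2]

3     [3]
-5    [3, -5]
neg   [3, 5]
mod   [3]
-6    [3, -6]
idiv  [0]
neg   [0]
-4    [0, -4]
sub   [4]
-1    [4, -1]
add   [3]
-5    [3, -5]
3     [3, -5, 3]
mul   [3, -15]
add   [-12]
13    [-12, 13]
mul   [-156]
2     [-156, 2]
neg   [-156, -2]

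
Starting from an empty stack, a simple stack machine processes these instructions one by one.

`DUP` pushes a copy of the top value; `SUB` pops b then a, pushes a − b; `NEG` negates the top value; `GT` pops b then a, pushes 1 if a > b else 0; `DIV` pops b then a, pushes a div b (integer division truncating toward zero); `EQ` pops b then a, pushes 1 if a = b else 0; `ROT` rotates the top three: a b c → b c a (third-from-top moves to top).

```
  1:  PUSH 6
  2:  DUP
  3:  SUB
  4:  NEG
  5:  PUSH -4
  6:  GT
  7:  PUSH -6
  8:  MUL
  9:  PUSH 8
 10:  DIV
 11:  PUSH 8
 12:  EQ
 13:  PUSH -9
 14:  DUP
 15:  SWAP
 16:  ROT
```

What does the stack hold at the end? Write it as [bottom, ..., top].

PUSH 6  -> [6]
DUP     -> [6, 6]
SUB     -> [0]
NEG     -> [0]
PUSH -4 -> [0, -4]
GT      -> [1]
PUSH -6 -> [1, -6]
MUL     -> [-6]
PUSH 8  -> [-6, 8]
DIV     -> [0]
PUSH 8  -> [0, 8]
EQ      -> [0]
PUSH -9 -> [0, -9]
DUP     -> [0, -9, -9]
SWAP    -> [0, -9, -9]
ROT     -> [-9, -9, 0]

[-9, -9, 0]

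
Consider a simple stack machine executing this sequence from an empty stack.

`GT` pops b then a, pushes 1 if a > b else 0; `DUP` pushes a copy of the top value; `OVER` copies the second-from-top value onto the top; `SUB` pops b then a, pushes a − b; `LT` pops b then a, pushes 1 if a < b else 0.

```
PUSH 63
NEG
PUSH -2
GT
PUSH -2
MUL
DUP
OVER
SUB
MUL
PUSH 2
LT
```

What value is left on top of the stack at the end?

1

PUSH 63 -> 63
NEG     -> -63
PUSH -2 -> -63 -2
GT      -> 0
PUSH -2 -> 0 -2
MUL     -> 0
DUP     -> 0 0
OVER    -> 0 0 0
SUB     -> 0 0
MUL     -> 0
PUSH 2  -> 0 2
LT      -> 1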